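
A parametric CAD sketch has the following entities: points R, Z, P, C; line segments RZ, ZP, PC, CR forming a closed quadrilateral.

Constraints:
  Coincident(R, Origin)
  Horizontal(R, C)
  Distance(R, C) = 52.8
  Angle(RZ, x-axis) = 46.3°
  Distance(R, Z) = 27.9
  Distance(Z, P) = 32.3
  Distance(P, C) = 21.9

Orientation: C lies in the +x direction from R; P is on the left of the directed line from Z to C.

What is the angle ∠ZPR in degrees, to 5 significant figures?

19.987°

Checks: |ZP| = 32.30 ✓; |PC| = 21.90 ✓.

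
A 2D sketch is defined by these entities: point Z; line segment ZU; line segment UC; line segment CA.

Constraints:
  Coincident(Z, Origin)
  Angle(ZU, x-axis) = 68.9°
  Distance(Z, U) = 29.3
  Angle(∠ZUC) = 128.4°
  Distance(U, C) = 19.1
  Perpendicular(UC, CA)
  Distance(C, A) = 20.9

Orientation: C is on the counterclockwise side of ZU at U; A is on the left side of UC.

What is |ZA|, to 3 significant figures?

37.4

∠ZUC = 128.4°, so UC runs at 68.9° + (180° − 128.4°) = 120° from the x-axis; with |UC| = 19.1, C = U + 19.1·(cos 120°, sin 120°) = (0.854, 43.8). UC is perpendicular to CA; with |CA| = 20.9 on the left of UC, A = C + 20.9·(-0.862, -0.508) = (-17.2, 33.2). Then |ZA| = |A − Z| = 37.4.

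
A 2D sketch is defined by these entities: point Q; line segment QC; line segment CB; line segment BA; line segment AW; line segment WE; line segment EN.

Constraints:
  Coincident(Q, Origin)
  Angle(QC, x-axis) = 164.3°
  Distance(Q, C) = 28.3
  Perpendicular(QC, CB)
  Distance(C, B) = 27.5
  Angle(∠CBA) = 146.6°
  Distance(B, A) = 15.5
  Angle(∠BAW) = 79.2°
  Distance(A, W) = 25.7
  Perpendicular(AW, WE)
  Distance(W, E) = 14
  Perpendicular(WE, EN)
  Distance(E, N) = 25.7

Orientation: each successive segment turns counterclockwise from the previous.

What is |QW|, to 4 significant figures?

22.56

∠CBA = 146.6° gives BA at -72.30° from the x-axis; with |BA| = 15.5, A = (-29.97, -33.58). ∠BAW = 79.2° gives AW at 28.50° from the x-axis; with |AW| = 25.7, W = (-7.388, -21.32). Then |QW| = |W − Q| = 22.56.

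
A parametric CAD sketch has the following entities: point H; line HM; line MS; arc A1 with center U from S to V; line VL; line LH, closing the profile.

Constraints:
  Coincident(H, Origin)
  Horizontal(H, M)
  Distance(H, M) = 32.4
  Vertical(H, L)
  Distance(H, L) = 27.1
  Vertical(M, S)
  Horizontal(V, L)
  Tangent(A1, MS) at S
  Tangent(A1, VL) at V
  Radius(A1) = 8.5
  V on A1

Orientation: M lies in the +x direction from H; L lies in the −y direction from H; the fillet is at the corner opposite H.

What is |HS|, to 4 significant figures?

37.36

The virtual corner opposite H is at (32.40, -27.10). The tangent condition forces US to be normal to MS and the tangent condition forces UV to be normal to VL, with radius 8.5, so the center U sits 8.5 in from both sides at U = (23.90, -18.60). That places the tangent points at S = (32.40, -18.60) on MS and V = (23.90, -27.10) on VL. Then |HS| = |S − H| = 37.36.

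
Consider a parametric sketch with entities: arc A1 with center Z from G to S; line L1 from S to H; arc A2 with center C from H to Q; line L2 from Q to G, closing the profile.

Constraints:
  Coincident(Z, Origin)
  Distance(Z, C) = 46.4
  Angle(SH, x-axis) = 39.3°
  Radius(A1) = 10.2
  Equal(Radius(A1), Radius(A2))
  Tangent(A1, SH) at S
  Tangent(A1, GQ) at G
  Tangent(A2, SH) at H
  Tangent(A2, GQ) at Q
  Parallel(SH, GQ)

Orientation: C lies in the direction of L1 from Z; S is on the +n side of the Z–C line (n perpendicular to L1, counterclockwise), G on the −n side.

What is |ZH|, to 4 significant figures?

47.51

Tangency of A1 to both parallel lines with radius 10.2 puts S and G at Z ± 10.2·n: S = (-6.460, 7.893), G = (6.460, -7.893). Equal radii place H and Q the same way about C: H = C + 10.2·n = (29.45, 37.28), Q = C − 10.2·n = (42.37, 21.50). Then |ZH| = |H − Z| = 47.51.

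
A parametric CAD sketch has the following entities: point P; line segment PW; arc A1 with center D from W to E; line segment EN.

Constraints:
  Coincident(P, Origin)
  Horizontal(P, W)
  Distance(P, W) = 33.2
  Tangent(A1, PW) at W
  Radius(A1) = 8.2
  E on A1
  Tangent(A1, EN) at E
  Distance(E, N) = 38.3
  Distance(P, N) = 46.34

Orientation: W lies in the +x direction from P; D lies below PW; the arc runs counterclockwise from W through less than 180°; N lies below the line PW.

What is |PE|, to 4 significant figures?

26.00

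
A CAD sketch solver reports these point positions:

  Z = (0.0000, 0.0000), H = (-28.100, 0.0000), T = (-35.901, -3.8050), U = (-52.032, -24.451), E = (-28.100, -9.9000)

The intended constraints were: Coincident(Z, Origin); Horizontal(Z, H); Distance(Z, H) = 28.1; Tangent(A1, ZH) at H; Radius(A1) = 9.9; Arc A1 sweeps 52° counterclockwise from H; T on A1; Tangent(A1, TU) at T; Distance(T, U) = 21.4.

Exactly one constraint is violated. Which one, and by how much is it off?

Distance(T, U) = 21.4 — off by 4.80.

Z = (0.00, 0.00) ✓; Z.y = 0.00, H.y = 0.00 ✓; |ZH| = 28.10 ✓; ∠(EH, HZ) = 90.00° ✓; |EH| = 9.900 ✓; bearing(E→T) − bearing(E→H) = 52.00° ✓; |ET| = 9.900 ✓; ∠(ET, TU) = 90.00° ✓; |TU| = 26.20 ✗.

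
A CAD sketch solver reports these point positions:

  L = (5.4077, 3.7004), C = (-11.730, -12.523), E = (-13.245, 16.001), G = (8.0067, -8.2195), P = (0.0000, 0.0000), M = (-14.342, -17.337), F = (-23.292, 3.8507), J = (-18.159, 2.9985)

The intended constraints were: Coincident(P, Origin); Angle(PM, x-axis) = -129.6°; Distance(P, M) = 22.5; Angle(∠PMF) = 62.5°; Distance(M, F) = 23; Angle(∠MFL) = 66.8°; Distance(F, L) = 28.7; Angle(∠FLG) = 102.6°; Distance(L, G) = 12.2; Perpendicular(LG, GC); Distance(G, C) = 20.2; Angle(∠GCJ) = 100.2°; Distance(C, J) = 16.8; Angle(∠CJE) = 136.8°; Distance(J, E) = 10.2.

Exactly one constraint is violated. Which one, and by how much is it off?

Distance(J, E) = 10.2 — off by 3.70.

P = (0.00, 0.00) ✓; PM at -129.6° ✓; |PM| = 22.50 ✓; ∠PMF = 62.50° ✓; |MF| = 23.00 ✓; ∠MFL = 66.80° ✓; |FL| = 28.70 ✓; ∠FLG = 102.6° ✓; |LG| = 12.20 ✓; ∠(LG, GC) = 90.00° ✓; |GC| = 20.20 ✓; ∠GCJ = 100.2° ✓; |CJ| = 16.80 ✓; ∠CJE = 136.8° ✓; |JE| = 13.90 ✗.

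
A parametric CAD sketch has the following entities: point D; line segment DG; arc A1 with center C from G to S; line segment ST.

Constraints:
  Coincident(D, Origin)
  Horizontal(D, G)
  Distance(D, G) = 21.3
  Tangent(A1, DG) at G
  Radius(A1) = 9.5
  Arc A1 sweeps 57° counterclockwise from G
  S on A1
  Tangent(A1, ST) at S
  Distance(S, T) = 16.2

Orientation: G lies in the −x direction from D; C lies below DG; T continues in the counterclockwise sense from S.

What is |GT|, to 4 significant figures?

24.55

D is at the origin; D and G share the same y with |DG| = 21.3 and G on the −x side, so G = (-21.30, 0.000). A1 meets DG tangentially, so CG is at right angles to DG, so C = G + (0, -9.5) = (-21.30, -9.500). On A1, G sits at bearing 90° from C; a 57° counterclockwise sweep puts S at bearing 147°, so S = C + 9.5·(cos 147°, sin 147°) = (-29.27, -4.326). Since A1 is tangent to ST there, CS ⟂ ST, so ST runs along (−sin 147°, cos 147°); with |ST| = 16.2, T = (-38.09, -17.91). Then |GT| = |T − G| = 24.55.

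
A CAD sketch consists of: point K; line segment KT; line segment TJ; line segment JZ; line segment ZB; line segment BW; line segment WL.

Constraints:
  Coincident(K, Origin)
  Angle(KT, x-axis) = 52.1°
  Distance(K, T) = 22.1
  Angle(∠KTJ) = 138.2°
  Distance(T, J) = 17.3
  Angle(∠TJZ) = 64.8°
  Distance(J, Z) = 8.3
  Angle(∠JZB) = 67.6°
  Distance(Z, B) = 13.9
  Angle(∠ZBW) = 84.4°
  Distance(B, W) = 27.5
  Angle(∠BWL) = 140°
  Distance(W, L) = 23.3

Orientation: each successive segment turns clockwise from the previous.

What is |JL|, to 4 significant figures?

37.01

∠ZBW = 84.4° gives BW at 47.10° from the x-axis; with |BW| = 27.5, W = (36.13, 41.08). ∠BWL = 140.0° gives WL at 7.100° from the x-axis; with |WL| = 23.3, L = (59.25, 43.96). Then |JL| = |L − J| = 37.01.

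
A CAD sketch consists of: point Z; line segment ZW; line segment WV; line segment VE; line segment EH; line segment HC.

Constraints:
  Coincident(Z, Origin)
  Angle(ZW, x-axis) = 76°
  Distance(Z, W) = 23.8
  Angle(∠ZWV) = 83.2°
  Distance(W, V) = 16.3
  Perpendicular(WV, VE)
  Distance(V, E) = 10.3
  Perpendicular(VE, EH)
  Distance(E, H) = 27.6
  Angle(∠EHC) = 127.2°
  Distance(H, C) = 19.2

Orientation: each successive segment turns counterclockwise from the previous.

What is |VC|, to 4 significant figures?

39.52

Z is at the origin; ZW runs at 76.0° with length 23.8, so W = (5.758, 23.09). ∠ZWV = 83.2° gives WV at 172.8° from the x-axis; with |WV| = 16.3, V = (-10.41, 25.14). WV is perpendicular to VE, so VE runs at -97.20°; with |VE| = 10.3, E = (-11.70, 14.92). The perpendicularity gives EH at right angles to VE, so EH runs at -7.200°; with |EH| = 27.6, H = (15.68, 11.46). ∠EHC = 127.2° gives HC at 45.60° from the x-axis; with |HC| = 19.2, C = (29.11, 25.18). Then |VC| = |C − V| = 39.52.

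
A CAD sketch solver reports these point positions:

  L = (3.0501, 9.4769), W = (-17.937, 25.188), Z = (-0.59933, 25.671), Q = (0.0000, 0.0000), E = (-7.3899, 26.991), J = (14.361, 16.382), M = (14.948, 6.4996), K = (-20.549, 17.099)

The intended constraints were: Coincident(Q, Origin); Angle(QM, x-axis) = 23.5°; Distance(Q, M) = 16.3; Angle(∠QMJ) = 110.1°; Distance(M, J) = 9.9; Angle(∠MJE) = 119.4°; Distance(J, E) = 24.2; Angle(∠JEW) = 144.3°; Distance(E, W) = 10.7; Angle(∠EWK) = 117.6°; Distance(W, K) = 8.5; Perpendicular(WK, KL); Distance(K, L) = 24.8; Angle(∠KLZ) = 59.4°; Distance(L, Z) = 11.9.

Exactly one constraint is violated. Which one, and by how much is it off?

Distance(L, Z) = 11.9 — off by 4.70.

Q = (0.00, 0.00) ✓; QM at 23.50° ✓; |QM| = 16.30 ✓; ∠QMJ = 110.1° ✓; |MJ| = 9.900 ✓; ∠MJE = 119.4° ✓; |JE| = 24.20 ✓; ∠JEW = 144.3° ✓; |EW| = 10.70 ✓; ∠EWK = 117.6° ✓; |WK| = 8.500 ✓; ∠(WK, KL) = 90.00° ✓; |KL| = 24.80 ✓; ∠KLZ = 59.40° ✓; |LZ| = 16.60 ✗.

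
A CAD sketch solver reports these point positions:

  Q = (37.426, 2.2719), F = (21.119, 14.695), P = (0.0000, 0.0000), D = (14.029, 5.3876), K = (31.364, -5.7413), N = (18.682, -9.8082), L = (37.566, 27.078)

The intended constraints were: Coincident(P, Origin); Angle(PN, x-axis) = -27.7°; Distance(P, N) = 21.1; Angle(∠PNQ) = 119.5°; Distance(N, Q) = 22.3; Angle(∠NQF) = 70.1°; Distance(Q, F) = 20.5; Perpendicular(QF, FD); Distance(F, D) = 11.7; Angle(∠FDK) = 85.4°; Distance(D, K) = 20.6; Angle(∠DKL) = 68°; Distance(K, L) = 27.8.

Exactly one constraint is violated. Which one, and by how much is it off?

Distance(K, L) = 27.8 — off by 5.60.

P = (0.00, 0.00) ✓; PN at -27.70° ✓; |PN| = 21.10 ✓; ∠PNQ = 119.5° ✓; |NQ| = 22.30 ✓; ∠NQF = 70.10° ✓; |QF| = 20.50 ✓; ∠(QF, FD) = 90.00° ✓; |FD| = 11.70 ✓; ∠FDK = 85.40° ✓; |DK| = 20.60 ✓; ∠DKL = 68.00° ✓; |KL| = 33.40 ✗.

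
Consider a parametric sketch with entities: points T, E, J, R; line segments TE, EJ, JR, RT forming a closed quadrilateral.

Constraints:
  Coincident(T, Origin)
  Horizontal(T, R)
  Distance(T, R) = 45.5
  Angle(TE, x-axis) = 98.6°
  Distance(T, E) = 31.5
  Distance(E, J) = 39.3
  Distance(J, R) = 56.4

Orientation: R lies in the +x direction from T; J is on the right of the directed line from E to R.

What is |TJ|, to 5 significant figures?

12.940

Checks: |EJ| = 39.30 ✓; |JR| = 56.40 ✓.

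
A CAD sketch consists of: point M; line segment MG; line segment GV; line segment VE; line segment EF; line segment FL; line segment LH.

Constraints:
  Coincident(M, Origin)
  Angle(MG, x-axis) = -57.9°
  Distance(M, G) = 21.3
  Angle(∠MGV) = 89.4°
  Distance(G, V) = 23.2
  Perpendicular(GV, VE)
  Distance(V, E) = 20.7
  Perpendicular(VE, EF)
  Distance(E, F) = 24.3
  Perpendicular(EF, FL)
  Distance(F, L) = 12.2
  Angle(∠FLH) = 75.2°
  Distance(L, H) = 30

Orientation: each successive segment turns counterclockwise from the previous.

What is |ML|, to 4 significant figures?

12.87

M is at the origin; MG runs at -57.9° with length 21.3, so G = (11.32, -18.04). ∠MGV = 89.4° gives GV at 32.70° from the x-axis; with |GV| = 23.2, V = (30.84, -5.510). GV is perpendicular to VE, so VE runs at 122.7°; with |VE| = 20.7, E = (19.66, 11.91). VE is perpendicular to EF, so EF runs at -147.3°; with |EF| = 24.3, F = (-0.7898, -1.219). EF ⟂ FL, so FL runs at -57.30°; with |FL| = 12.2, L = (5.801, -11.49). Then |ML| = |L − M| = 12.87.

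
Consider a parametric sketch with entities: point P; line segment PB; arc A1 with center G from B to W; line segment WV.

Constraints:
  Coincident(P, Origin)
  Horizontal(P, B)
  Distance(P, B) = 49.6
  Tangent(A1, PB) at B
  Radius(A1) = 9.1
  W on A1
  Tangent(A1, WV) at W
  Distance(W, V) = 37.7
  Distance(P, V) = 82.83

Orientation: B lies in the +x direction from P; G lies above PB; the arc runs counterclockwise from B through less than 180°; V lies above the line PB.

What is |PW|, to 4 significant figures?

58.31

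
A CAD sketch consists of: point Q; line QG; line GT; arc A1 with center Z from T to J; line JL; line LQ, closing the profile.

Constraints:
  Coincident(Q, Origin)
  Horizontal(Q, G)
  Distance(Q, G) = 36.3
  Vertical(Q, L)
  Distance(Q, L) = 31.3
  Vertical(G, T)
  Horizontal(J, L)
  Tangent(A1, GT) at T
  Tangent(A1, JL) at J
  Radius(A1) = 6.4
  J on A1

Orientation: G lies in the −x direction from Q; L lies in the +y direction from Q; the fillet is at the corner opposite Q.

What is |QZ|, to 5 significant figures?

38.910

Q is at the origin; Q and G share the same y with |QG| = 36.3 and G on the −x side, so G = (-36.300, 0.0000). QL is vertical with |QL| = 31.3 and L on the +y side, so L = (0.0000, 31.300). The virtual corner opposite Q is at (-36.300, 31.300). The tangent condition forces ZT to be normal to GT and A1 meets JL tangentially, so ZJ is at right angles to JL, with radius 6.4, so the center Z sits 6.4 in from both sides at Z = (-29.900, 24.900). Then |QZ| = |Z − Q| = 38.910.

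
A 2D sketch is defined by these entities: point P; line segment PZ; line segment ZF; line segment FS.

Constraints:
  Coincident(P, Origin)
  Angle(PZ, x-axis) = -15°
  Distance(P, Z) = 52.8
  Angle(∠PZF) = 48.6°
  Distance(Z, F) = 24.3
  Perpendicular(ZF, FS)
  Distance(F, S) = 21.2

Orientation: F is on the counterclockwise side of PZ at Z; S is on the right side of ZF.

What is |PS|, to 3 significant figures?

61.7

P is at the origin; PZ runs at -15.0° with length 52.8, so Z = 52.8·(cos -15.0°, sin -15.0°) = (51.0, -13.7). ∠PZF = 48.6°, so ZF runs at -15.0° + (180° − 48.6°) = 116° from the x-axis; with |ZF| = 24.3, F = Z + 24.3·(cos 116°, sin 116°) = (40.2, 8.10). The perpendicularity gives FS at right angles to ZF; with |FS| = 21.2 on the right of ZF, S = F + 21.2·(0.896, 0.445) = (59.2, 17.5). Then |PS| = |S − P| = 61.7.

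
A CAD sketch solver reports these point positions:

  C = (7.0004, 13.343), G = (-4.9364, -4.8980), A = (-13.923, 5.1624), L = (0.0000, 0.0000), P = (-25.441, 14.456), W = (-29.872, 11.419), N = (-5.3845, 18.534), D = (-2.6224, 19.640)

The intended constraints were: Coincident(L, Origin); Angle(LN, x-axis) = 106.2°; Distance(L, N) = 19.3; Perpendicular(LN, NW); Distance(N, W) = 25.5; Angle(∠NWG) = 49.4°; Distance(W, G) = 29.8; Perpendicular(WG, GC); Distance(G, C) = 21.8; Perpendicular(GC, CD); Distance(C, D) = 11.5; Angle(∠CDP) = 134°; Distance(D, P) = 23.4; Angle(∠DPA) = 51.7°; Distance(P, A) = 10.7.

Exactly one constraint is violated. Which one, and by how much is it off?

Distance(P, A) = 10.7 — off by 4.10.

L = (0.00, 0.00) ✓; LN at 106.2° ✓; |LN| = 19.30 ✓; ∠(LN, NW) = 90.00° ✓; |NW| = 25.50 ✓; ∠NWG = 49.40° ✓; |WG| = 29.80 ✓; ∠(WG, GC) = 90.00° ✓; |GC| = 21.80 ✓; ∠(GC, CD) = 90.00° ✓; |CD| = 11.50 ✓; ∠CDP = 134.0° ✓; |DP| = 23.40 ✓; ∠DPA = 51.70° ✓; |PA| = 14.80 ✗.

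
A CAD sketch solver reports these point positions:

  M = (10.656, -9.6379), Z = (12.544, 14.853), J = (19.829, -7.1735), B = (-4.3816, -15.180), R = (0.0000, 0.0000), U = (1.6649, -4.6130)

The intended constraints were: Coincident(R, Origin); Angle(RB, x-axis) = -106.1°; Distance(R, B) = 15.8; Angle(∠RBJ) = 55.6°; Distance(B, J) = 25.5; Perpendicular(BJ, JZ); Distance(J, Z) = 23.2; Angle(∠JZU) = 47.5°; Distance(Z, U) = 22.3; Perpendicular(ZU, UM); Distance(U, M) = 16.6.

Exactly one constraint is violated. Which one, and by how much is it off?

Distance(U, M) = 16.6 — off by 6.30.

R = (0.00, 0.00) ✓; RB at -106.1° ✓; |RB| = 15.80 ✓; ∠RBJ = 55.60° ✓; |BJ| = 25.50 ✓; ∠(BJ, JZ) = 90.00° ✓; |JZ| = 23.20 ✓; ∠JZU = 47.50° ✓; |ZU| = 22.30 ✓; ∠(ZU, UM) = 90.00° ✓; |UM| = 10.30 ✗.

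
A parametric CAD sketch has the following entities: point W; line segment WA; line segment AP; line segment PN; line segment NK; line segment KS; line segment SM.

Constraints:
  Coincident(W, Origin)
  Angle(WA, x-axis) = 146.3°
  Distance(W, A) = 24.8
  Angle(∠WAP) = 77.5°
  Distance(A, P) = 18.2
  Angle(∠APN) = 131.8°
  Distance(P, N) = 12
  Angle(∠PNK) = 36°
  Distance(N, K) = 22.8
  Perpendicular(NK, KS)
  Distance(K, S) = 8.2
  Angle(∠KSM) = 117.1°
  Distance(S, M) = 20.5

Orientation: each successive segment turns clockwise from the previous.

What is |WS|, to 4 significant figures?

28.10

∠PNK = 36.0° gives NK at -148.4° from the x-axis; with |NK| = 22.8, K = (-14.95, 13.49). NK is perpendicular to KS, so KS runs at 121.6°; with |KS| = 8.2, S = (-19.25, 20.47). Then |WS| = |S − W| = 28.10.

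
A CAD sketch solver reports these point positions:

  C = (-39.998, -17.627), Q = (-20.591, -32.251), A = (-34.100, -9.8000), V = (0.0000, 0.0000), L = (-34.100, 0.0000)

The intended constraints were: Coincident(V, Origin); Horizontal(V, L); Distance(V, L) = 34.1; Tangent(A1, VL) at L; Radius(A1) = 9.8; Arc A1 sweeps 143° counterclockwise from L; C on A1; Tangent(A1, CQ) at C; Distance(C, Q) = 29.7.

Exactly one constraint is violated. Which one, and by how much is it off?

Distance(C, Q) = 29.7 — off by 5.40.

V = (0.00, 0.00) ✓; V.y = 0.00, L.y = 0.00 ✓; |VL| = 34.10 ✓; ∠(AL, LV) = 90.00° ✓; |AL| = 9.800 ✓; bearing(A→C) − bearing(A→L) = 143.0° ✓; |AC| = 9.800 ✓; ∠(AC, CQ) = 90.00° ✓; |CQ| = 24.30 ✗.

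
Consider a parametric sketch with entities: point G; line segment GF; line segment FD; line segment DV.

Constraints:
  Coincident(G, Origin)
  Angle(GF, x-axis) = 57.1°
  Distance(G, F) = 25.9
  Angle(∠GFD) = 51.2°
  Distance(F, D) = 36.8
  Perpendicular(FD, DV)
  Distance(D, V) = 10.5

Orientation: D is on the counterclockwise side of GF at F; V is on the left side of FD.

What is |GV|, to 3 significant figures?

22.7

∠GFD = 51.2°, so FD runs at 57.1° + (180° − 51.2°) = 186° from the x-axis; with |FD| = 36.8, D = F + 36.8·(cos 186°, sin 186°) = (-22.5, 18.0). FD is perpendicular to DV; with |DV| = 10.5 on the left of FD, V = D + 10.5·(0.103, -0.995) = (-21.5, 7.52). Then |GV| = |V − G| = 22.7.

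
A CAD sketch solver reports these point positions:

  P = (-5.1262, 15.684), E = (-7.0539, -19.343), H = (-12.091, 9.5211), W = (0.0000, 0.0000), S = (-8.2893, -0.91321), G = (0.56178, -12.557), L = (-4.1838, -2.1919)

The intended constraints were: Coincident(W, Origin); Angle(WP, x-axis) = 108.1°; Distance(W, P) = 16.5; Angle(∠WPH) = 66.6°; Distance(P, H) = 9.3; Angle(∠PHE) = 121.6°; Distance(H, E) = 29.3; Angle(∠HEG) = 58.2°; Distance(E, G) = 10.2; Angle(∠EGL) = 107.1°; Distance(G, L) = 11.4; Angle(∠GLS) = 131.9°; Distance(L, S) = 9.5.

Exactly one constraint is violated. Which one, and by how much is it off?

Distance(L, S) = 9.5 — off by 5.20.

W = (0.00, 0.00) ✓; WP at 108.1° ✓; |WP| = 16.50 ✓; ∠WPH = 66.60° ✓; |PH| = 9.300 ✓; ∠PHE = 121.6° ✓; |HE| = 29.30 ✓; ∠HEG = 58.20° ✓; |EG| = 10.20 ✓; ∠EGL = 107.1° ✓; |GL| = 11.40 ✓; ∠GLS = 131.9° ✓; |LS| = 4.300 ✗.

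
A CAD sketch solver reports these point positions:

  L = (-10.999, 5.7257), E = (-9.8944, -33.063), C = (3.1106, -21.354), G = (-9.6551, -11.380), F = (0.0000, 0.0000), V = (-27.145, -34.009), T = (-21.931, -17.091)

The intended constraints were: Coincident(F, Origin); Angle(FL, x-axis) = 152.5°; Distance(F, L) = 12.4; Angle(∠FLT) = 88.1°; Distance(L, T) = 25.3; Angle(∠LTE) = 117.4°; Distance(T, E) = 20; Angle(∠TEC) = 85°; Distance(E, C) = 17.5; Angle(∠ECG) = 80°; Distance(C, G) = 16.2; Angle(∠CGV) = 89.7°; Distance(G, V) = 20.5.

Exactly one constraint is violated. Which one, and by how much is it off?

Distance(G, V) = 20.5 — off by 8.10.

F = (0.00, 0.00) ✓; FL at 152.5° ✓; |FL| = 12.40 ✓; ∠FLT = 88.10° ✓; |LT| = 25.30 ✓; ∠LTE = 117.4° ✓; |TE| = 20.00 ✓; ∠TEC = 85.00° ✓; |EC| = 17.50 ✓; ∠ECG = 80.00° ✓; |CG| = 16.20 ✓; ∠CGV = 89.70° ✓; |GV| = 28.60 ✗.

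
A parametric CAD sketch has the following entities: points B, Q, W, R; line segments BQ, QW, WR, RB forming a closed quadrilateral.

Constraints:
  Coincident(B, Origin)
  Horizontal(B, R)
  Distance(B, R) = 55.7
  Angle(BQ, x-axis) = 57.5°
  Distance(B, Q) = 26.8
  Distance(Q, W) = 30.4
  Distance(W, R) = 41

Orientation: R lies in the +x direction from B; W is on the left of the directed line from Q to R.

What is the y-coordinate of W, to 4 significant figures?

38.10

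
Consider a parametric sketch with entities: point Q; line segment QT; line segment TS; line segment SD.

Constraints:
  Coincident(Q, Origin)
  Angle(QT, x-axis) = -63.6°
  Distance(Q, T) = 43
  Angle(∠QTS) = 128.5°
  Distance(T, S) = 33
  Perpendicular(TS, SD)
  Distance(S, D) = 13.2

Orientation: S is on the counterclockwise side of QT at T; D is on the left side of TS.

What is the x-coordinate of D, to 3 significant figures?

54.2

∠QTS = 128.5°, so TS runs at -63.6° + (180° − 128.5°) = -12.1° from the x-axis; with |TS| = 33.0, S = T + 33.0·(cos -12.1°, sin -12.1°) = (51.4, -45.4). The perpendicularity gives SD at right angles to TS; with |SD| = 13.2 on the left of TS, D = S + 13.2·(0.210, 0.978) = (54.2, -32.5). So D.x = 54.2.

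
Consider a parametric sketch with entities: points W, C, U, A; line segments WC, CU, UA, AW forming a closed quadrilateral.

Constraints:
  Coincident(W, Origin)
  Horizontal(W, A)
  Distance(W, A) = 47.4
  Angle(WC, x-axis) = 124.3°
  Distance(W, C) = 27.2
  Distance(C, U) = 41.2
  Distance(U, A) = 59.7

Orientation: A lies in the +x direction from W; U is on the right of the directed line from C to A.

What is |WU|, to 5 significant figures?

20.589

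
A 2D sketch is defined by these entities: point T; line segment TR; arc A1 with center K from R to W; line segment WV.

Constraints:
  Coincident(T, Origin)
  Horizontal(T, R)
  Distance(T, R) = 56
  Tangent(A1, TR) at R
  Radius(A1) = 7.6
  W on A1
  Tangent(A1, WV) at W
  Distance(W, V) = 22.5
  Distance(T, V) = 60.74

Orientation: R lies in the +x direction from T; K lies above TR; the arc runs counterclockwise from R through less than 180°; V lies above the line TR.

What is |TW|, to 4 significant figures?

63.70

Checks: |KW| = 7.600 ✓; ∠(KW, WV) = 90.00° ✓; |WV| = 22.50 ✓; |TV| = 60.74 ✓.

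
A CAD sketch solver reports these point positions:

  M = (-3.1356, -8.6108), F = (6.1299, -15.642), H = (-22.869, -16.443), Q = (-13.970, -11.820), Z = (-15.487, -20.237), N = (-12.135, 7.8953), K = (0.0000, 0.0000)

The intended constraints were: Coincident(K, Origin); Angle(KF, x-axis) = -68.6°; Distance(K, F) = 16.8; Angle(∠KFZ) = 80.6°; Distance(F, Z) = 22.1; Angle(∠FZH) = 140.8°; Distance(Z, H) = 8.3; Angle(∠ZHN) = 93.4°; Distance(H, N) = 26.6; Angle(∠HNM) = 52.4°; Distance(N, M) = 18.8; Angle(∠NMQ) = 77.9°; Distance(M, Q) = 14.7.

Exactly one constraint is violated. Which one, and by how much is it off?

Distance(M, Q) = 14.7 — off by 3.40.

K = (0.00, 0.00) ✓; KF at -68.60° ✓; |KF| = 16.80 ✓; ∠KFZ = 80.60° ✓; |FZ| = 22.10 ✓; ∠FZH = 140.8° ✓; |ZH| = 8.300 ✓; ∠ZHN = 93.40° ✓; |HN| = 26.60 ✓; ∠HNM = 52.40° ✓; |NM| = 18.80 ✓; ∠NMQ = 77.90° ✓; |MQ| = 11.30 ✗.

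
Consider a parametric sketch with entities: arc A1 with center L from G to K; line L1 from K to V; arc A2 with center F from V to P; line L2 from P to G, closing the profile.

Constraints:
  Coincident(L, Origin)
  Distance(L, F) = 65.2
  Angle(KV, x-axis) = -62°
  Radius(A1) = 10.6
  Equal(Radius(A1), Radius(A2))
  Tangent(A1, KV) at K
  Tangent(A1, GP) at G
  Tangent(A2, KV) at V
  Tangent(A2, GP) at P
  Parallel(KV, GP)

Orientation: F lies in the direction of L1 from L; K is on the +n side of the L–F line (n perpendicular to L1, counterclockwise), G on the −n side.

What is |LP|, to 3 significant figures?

66.1

Tangency of A1 to both parallel lines with radius 10.6 puts K and G at L ± 10.6·n: K = (9.36, 4.98), G = (-9.36, -4.98). Equal radii place V and P the same way about F: V = F + 10.6·n = (40.0, -52.6), P = F − 10.6·n = (21.3, -62.5). Then |LP| = |P − L| = 66.1.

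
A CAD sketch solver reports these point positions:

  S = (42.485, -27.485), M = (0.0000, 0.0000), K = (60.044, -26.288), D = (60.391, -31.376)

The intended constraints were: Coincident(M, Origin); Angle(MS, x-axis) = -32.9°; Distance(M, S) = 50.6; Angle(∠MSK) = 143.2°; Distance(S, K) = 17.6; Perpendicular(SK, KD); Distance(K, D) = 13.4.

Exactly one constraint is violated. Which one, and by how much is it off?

Distance(K, D) = 13.4 — off by 8.30.

M = (0.00, 0.00) ✓; MS at -32.90° ✓; |MS| = 50.60 ✓; ∠MSK = 143.2° ✓; |SK| = 17.60 ✓; ∠(SK, KD) = 90.00° ✓; |KD| = 5.100 ✗.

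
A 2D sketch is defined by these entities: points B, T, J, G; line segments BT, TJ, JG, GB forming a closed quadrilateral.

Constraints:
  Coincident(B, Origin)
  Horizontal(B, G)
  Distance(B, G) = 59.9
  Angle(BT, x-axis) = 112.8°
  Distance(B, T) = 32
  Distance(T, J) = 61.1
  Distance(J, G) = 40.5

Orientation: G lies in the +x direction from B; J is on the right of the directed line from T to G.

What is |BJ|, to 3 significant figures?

31.1

Checks: |TJ| = 61.10 ✓; |JG| = 40.50 ✓.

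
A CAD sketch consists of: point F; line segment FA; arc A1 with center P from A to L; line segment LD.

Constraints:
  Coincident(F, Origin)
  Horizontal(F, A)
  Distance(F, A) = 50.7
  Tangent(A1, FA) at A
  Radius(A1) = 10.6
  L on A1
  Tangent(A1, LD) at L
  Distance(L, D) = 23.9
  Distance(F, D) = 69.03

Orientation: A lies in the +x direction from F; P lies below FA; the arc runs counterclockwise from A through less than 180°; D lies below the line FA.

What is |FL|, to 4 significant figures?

46.54

Checks: |FA| = 50.70 ✓; |PL| = 10.60 ✓; ∠(PL, LD) = 90.00° ✓; |LD| = 23.90 ✓; |FD| = 69.03 ✓.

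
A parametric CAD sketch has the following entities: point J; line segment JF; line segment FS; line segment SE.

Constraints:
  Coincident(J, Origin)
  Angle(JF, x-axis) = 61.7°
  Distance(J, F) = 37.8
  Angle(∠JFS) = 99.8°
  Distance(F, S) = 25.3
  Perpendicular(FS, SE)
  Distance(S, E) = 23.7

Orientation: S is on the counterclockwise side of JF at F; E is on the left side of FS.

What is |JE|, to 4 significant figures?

34.51

J is at the origin; JF runs at 61.7° with length 37.8, so F = 37.8·(cos 61.7°, sin 61.7°) = (17.92, 33.28). ∠JFS = 99.8°, so FS runs at 61.7° + (180° − 99.8°) = 141.9° from the x-axis; with |FS| = 25.3, S = F + 25.3·(cos 141.9°, sin 141.9°) = (-1.989, 48.89). FS ⟂ SE; with |SE| = 23.7 on the left of FS, E = S + 23.7·(-0.6170, -0.7869) = (-16.61, 30.24). Then |JE| = |E − J| = 34.51.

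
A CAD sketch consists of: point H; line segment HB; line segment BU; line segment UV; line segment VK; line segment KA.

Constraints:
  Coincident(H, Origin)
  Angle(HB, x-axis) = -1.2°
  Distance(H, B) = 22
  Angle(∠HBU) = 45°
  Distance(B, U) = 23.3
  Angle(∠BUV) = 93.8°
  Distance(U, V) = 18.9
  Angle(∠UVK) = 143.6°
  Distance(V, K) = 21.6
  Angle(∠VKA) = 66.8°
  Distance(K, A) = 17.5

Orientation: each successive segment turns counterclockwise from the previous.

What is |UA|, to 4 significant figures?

30.31

∠UVK = 143.6° gives VK at -103.6° from the x-axis; with |VK| = 21.6, K = (-13.69, -16.79). ∠VKA = 66.8° gives KA at 9.600° from the x-axis; with |KA| = 17.5, A = (3.566, -13.87). Then |UA| = |A − U| = 30.31.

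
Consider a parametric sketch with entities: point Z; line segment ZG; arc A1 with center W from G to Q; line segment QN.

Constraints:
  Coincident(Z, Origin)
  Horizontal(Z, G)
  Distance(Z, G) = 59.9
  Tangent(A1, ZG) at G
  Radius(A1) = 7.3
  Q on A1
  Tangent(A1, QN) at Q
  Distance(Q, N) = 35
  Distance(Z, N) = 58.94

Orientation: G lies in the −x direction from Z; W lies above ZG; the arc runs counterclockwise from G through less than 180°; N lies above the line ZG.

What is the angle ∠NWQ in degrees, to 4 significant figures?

78.22°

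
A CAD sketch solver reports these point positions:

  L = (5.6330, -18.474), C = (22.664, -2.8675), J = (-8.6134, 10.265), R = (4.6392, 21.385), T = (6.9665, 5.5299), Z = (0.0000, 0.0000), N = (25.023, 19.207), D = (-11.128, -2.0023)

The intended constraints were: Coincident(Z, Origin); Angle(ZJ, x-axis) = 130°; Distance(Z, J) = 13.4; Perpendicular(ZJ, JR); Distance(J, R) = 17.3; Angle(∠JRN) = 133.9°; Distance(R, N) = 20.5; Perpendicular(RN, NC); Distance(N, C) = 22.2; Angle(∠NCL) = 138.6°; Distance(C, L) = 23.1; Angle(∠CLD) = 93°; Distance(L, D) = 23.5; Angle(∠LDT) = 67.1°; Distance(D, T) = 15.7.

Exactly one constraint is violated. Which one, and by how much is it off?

Distance(D, T) = 15.7 — off by 3.90.

Z = (0.00, 0.00) ✓; ZJ at 130.0° ✓; |ZJ| = 13.40 ✓; ∠(ZJ, JR) = 90.00° ✓; |JR| = 17.30 ✓; ∠JRN = 133.9° ✓; |RN| = 20.50 ✓; ∠(RN, NC) = 90.00° ✓; |NC| = 22.20 ✓; ∠NCL = 138.6° ✓; |CL| = 23.10 ✓; ∠CLD = 93.00° ✓; |LD| = 23.50 ✓; ∠LDT = 67.10° ✓; |DT| = 19.60 ✗.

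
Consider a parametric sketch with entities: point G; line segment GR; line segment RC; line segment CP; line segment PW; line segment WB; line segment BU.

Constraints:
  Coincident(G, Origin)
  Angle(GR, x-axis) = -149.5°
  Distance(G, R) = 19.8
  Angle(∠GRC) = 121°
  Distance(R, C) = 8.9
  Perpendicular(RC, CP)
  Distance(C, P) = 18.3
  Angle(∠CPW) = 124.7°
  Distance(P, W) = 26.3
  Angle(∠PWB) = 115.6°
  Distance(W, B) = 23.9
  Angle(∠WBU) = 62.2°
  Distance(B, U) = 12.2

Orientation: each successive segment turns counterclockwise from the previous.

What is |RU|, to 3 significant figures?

27.6

∠PWB = 115.6° gives WB at 119° from the x-axis; with |WB| = 23.9, B = (4.66, 23.2). ∠WBU = 62.2° gives BU at -123° from the x-axis; with |BU| = 12.2, U = (-1.98, 13.0). Then |RU| = |U − R| = 27.6.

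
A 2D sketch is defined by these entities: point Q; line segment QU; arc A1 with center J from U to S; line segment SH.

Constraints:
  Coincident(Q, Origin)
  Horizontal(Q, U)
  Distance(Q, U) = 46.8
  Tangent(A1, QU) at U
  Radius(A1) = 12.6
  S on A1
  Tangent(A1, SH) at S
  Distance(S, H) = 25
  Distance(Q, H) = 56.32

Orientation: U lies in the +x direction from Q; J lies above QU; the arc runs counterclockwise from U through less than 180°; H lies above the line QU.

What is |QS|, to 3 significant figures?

60.1

Q is at the origin; Q and U share the same y with |QU| = 46.8 and U on the +x side, so U = (46.8, 0.00). Tangency of A1 to QU means the radius JU is perpendicular to QU, so J = U + (0, 12.6) = (46.8, 12.6). Since JS ⟂ SH (tangency), |JH| = √(12.6² + 25.0²) = 28.0 regardless of where S sits on A1. So H lies on both circle(Q, 56.32) and circle(J, 28.0); the above-QU intersection is H = (39.9, 39.7). S is the foot of the tangent from H: S = (56.3, 20.9).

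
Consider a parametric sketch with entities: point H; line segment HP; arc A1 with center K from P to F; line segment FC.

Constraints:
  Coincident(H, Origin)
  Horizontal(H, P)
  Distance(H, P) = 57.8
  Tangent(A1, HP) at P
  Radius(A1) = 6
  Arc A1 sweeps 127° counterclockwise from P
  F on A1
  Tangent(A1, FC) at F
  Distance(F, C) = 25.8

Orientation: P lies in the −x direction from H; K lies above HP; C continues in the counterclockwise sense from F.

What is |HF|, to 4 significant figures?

53.87

Tangency of A1 to HP means the radius KP is perpendicular to HP, so K = P + (0, 6) = (-57.80, 6.000). On A1, P sits at bearing -90° from K; a 127° counterclockwise sweep puts F at bearing 37°, so F = K + 6.0·(cos 37°, sin 37°) = (-53.01, 9.611). Then |HF| = |F − H| = 53.87.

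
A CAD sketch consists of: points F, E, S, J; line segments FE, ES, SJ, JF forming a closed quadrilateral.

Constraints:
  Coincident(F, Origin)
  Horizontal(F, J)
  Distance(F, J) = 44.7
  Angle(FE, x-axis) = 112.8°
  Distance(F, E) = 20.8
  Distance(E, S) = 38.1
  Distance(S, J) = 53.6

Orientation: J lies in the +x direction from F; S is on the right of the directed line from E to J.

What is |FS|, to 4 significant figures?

19.62

Checks: |ES| = 38.10 ✓; |SJ| = 53.60 ✓.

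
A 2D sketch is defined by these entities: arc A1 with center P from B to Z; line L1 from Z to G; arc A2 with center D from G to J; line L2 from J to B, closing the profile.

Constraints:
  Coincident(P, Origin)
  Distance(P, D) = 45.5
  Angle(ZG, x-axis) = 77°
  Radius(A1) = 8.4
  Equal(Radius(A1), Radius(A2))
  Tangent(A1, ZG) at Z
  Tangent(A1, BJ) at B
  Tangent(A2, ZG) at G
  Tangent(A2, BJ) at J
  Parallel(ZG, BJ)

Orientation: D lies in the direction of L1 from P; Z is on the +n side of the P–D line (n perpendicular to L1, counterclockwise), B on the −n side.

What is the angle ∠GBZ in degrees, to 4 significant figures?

69.73°

Tangency of A1 to both parallel lines with radius 8.4 puts Z and B at P ± 8.4·n: Z = (-8.185, 1.890), B = (8.185, -1.890). Equal radii place G and J the same way about D: G = D + 8.4·n = (2.051, 46.22), J = D − 8.4·n = (18.42, 42.44). Then cos ∠GBZ = BG·BZ / (|BG||BZ|), giving 69.73°.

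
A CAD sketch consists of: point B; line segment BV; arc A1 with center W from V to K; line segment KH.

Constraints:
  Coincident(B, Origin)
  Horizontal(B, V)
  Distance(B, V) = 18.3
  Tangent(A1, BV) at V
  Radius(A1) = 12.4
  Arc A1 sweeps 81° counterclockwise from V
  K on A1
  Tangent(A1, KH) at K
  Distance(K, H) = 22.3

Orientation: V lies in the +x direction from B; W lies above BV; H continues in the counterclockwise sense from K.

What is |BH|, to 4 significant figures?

47.05

B is at the origin; B and V share the same y with |BV| = 18.3 and V on the +x side, so V = (18.30, 0.000). A1 meets BV tangentially, so WV is at right angles to BV, so W = V + (0, 12.4) = (18.30, 12.40). On A1, V sits at bearing -90° from W; an 81° counterclockwise sweep puts K at bearing -9°, so K = W + 12.4·(cos -9°, sin -9°) = (30.55, 10.46). Tangency of A1 to KH means the radius WK is perpendicular to KH, so KH runs along (−sin -9°, cos -9°); with |KH| = 22.3, H = (34.04, 32.49). Then |BH| = |H − B| = 47.05.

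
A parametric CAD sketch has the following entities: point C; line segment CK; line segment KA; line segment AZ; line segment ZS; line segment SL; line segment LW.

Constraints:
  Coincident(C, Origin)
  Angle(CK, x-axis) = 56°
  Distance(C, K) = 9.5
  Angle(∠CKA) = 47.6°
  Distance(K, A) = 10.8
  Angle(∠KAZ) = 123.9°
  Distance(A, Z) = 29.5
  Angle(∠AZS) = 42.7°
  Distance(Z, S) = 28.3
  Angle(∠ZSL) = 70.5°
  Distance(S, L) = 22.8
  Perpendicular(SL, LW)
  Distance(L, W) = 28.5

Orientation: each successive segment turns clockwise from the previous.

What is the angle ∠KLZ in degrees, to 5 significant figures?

114.77°

∠AZS = 42.7° gives ZS at 90.200° from the x-axis; with |ZS| = 28.3, S = (-12.177, 3.9288). ∠ZSL = 70.5° gives SL at -19.300° from the x-axis; with |SL| = 22.8, L = (9.3418, -3.6069). Then cos ∠KLZ = LK·LZ / (|LK||LZ|), giving 114.77°.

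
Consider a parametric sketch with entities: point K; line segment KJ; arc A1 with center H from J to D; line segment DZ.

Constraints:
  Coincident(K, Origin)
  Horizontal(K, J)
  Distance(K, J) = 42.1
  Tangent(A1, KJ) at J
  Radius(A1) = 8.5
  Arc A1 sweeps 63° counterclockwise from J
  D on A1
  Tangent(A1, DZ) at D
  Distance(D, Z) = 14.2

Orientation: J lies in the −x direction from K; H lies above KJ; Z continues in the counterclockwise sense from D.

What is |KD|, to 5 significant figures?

34.837

Tangency of A1 to KJ means the radius HJ is perpendicular to KJ, so H = J + (0, 8.5) = (-42.100, 8.5000). On A1, J sits at bearing -90° from H; a 63° counterclockwise sweep puts D at bearing -27°, so D = H + 8.5·(cos -27°, sin -27°) = (-34.526, 4.6411). Then |KD| = |D − K| = 34.837.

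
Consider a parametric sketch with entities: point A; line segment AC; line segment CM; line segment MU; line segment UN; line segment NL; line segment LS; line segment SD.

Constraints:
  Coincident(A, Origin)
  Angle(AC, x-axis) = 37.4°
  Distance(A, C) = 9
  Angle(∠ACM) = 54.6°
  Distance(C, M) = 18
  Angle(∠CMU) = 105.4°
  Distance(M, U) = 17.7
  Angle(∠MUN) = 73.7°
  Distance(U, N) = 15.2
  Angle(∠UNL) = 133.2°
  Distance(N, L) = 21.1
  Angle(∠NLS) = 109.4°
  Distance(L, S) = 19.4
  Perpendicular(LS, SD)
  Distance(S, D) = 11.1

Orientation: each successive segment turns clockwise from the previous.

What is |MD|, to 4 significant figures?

12.05

∠NLS = 109.4° gives LS at -26.30° from the x-axis; with |LS| = 19.4, S = (23.09, 3.523). LS is perpendicular to SD, so SD runs at -116.3°; with |SD| = 11.1, D = (18.17, -6.428). Then |MD| = |D − M| = 12.05.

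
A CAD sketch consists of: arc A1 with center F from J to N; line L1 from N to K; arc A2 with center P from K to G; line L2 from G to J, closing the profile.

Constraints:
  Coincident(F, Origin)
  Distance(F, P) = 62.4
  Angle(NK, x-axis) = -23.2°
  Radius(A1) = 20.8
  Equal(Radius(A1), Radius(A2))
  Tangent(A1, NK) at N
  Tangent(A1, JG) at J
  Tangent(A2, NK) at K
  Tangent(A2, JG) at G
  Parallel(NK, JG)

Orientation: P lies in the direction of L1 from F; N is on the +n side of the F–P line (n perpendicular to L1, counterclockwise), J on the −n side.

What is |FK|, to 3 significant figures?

65.8

The slot axis is L1's direction at -23.2°, so u = (cos -23.2°, sin -23.2°) = (0.919, -0.394) and n = (−sin -23.2°, cos -23.2°) = (0.394, 0.919). F is at the origin and P lies 62.4 along u from F, so P = 62.4·u = (57.4, -24.6). Tangency of A1 to both parallel lines with radius 20.8 puts N and J at F ± 20.8·n: N = (8.19, 19.1), J = (-8.19, -19.1). Equal radii place K and G the same way about P: K = P + 20.8·n = (65.5, -5.46), G = P − 20.8·n = (49.2, -43.7). Then |FK| = |K − F| = 65.8.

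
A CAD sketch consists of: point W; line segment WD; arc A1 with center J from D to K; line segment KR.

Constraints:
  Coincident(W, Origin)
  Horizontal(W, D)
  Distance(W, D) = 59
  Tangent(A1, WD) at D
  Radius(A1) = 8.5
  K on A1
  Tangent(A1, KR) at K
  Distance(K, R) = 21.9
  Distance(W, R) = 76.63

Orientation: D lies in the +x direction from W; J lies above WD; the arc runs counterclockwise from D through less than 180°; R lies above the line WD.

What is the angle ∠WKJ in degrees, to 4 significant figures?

15.70°

Checks: |JD| = 8.500 ✓; |JK| = 8.500 ✓; ∠(JK, KR) = 90.00° ✓; |KR| = 21.90 ✓; |WR| = 76.63 ✓.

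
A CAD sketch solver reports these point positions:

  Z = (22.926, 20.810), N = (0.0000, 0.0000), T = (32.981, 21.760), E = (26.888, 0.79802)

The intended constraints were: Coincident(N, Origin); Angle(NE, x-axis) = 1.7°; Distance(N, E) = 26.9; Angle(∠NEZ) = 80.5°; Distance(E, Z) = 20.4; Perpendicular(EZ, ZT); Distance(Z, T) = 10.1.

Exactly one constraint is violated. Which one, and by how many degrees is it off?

Perpendicular(EZ, ZT) — off by 5.80°.

N = (0.00, 0.00) ✓; NE at 1.700° ✓; |NE| = 26.90 ✓; ∠NEZ = 80.50° ✓; |EZ| = 20.40 ✓; ∠(EZ, ZT) = 95.80° ✗; |ZT| = 10.10 ✓.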